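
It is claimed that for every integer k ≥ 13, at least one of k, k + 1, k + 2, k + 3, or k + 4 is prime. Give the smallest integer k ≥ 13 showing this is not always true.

The first 11 eligible values, up to k = 23, all satisfy the conclusion.
k = 24: 24 = 2 × 12; 25 = 5 × 5; 26 = 2 × 13; 27 = 3 × 9; 28 = 2 × 14 — all composite.
Hence k = 24 is a counterexample.

k = 24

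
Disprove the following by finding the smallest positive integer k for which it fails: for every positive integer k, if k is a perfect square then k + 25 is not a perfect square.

The first 11 eligible values, up to k = 121, all satisfy the conclusion.
k = 144: 144 = 12² and 144 + 25 = 169 = 13².
So k = 144 is the smallest counterexample.

k = 144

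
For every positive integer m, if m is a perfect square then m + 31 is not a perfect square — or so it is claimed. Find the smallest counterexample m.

m = 225

Check each positive integer m in order until m is a perfect square but m + 31 is a perfect square.
The first 14 eligible values, up to m = 196, all satisfy the conclusion.
m = 225: 225 = 15² and 225 + 31 = 256 = 16².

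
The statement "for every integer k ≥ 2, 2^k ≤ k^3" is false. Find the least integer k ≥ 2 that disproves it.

Check each integer k ≥ 2 in order until 2^k > k^3.
The first 8 eligible values, up to k = 9, all satisfy the conclusion.
k = 10: 2^k = 1024 and k^3 = 1000, so 1024 > 1000.
So k = 10 is the smallest counterexample.

k = 10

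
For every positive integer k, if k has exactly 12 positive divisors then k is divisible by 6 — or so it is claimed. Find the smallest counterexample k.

k = 140

For k = 60, 72, 84, 90, 96, 108, 126, 132 the conclusion holds.
k = 140: τ(140) = 12; 140 mod 6 = 2.
So k = 140 is the smallest counterexample.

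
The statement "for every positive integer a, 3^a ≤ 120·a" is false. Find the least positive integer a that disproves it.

a = 6

We need the least positive integer a for which 3^a > 120·a.
a = 1: 3^a = 3 and 120·a = 120, so 3 ≤ 120.
a = 2: 3^a = 9 and 120·a = 240, so 9 ≤ 240.
a = 3: 3^a = 27 and 120·a = 360, so 27 ≤ 360.
a = 4: 3^a = 81 and 120·a = 480, so 81 ≤ 480.
a = 5: 3^a = 243 and 120·a = 600, so 243 ≤ 600.
a = 6: 3^a = 729 and 120·a = 720, so 729 > 720.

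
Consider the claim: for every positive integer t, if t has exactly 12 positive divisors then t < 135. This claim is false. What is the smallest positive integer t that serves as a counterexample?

A counterexample is any positive integer t such that t has exactly 12 positive divisors but the claim fails; we check each in order.
The first 8 eligible values, up to t = 132, all satisfy the conclusion.
t = 140: τ(140) = 12; 140 ≥ 135.
Hence t = 140 is a counterexample.

t = 140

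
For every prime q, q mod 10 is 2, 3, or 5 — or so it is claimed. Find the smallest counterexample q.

q = 7

A counterexample is any prime q such that the claim fails; we check each in order.
For q = 2, 3, 5 the conclusion holds.
q = 7: 7 mod 10 = 7 — not in {2, 3, 5}.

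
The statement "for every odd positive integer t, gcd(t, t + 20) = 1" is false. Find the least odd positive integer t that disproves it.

t = 5

We need the least odd positive integer t for which gcd(t, t + 20) > 1.
t = 1: gcd(1, 21) = 1.
t = 3: gcd(3, 23) = 1.
t = 5: gcd(5, 25) = 5.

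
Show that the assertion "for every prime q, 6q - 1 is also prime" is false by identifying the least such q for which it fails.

q = 11

Check each prime q in order until 6q - 1 is not prime.
q = 2: 6q - 1 = 11, prime.
q = 3: 6q - 1 = 17, prime.
q = 5: 6q - 1 = 29, prime.
q = 7: 6q - 1 = 41, prime.
q = 11: 6q - 1 = 65 = 5 × 13, not prime.
Hence q = 11 is a counterexample.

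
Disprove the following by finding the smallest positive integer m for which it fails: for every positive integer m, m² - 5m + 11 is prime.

For m = 1, 2, 3, 4, 5, 6 the conclusion holds.
m = 7: m² - 5m + 11 = 25 = 5 × 5, composite.

m = 7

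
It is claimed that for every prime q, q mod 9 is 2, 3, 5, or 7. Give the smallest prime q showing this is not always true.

We need the least prime q for which the claim fails.
For q = 2, 3, 5, 7, 11 the conclusion holds.
q = 13: 13 mod 9 = 4 — not in {2, 3, 5, 7}.

q = 13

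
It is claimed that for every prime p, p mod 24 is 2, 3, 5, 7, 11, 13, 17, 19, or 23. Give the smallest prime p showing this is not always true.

We need the least prime p for which the claim fails.
For p = 2, 3, 5, 7, …, 61, 67, 71 the conclusion holds.
p = 73: 73 mod 24 = 1 — not in {2, 3, 5, 7, 11, 13, 17, 19, 23}.

p = 73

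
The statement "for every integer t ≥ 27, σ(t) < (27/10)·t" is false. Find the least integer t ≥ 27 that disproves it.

t = 60

We need the least integer t ≥ 27 for which the claim fails.
For t = 27, 28, 29, 30, …, 57, 58, 59 the conclusion holds.
t = 60: σ(60) = 168; 168 ≥ 162.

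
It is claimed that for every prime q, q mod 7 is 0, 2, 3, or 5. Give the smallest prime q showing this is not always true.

q = 11

We need the least prime q for which the claim fails.
The first 4 eligible values, up to q = 7, all satisfy the conclusion.
q = 11: 11 mod 7 = 4 — not in {0, 2, 3, 5}.
Hence q = 11 is a counterexample.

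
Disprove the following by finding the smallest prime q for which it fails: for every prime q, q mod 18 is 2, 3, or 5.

A counterexample is any prime q such that the claim fails; we check each in order.
q = 2: 2 mod 18 = 2.
q = 3: 3 mod 18 = 3.
q = 5: 5 mod 18 = 5.
q = 7: 7 mod 18 = 7 — not in {2, 3, 5}.

q = 7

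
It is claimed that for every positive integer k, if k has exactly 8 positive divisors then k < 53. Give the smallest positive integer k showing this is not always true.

We need the least positive integer k for which k has exactly 8 positive divisors but the claim fails.
The first 4 eligible values, up to k = 42, all satisfy the conclusion.
k = 54: τ(54) = 8; 54 ≥ 53.
So k = 54 is the smallest counterexample.

k = 54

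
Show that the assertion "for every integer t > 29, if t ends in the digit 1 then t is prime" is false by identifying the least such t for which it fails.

t = 51

A counterexample is any integer t > 29 such that t ends in the digit 1 but t is not prime; we check each in order.
t = 31: 31 ends in 1 and is prime.
t = 41: 41 ends in 1 and is prime.
t = 51: 51 ends in 1; 51 = 3 × 17, composite.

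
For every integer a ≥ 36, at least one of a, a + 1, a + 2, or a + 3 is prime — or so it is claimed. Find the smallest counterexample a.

a = 48

The first 12 eligible values, up to a = 47, all satisfy the conclusion.
a = 48: 48 = 2 × 24; 49 = 7 × 7; 50 = 2 × 25; 51 = 3 × 17 — all composite.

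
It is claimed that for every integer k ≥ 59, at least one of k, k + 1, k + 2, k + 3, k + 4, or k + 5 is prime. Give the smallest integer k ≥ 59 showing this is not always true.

We need the least integer k ≥ 59 for which k, k + 1, k + 2, k + 3, k + 4, k + 5 are all composite.
For k = 59, 60, 61, 62, …, 87, 88, 89 the conclusion holds.
k = 90: 90 = 2 × 45; 91 = 7 × 13; 92 = 2 × 46; 93 = 3 × 31; 94 = 2 × 47; 95 = 5 × 19 — all composite.
So k = 90 is the smallest counterexample.

k = 90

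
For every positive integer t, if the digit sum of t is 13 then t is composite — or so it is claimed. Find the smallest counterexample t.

t = 67

Check each positive integer t in order until the digit sum of t is 13 but t is prime.
t = 49: digit sum 13; 49 is composite.
t = 58: digit sum 13; 58 is composite.
t = 67: digit sum 13; 67 is prime, not composite.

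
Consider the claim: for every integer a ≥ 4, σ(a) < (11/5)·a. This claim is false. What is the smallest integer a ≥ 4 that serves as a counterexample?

a = 12

Check each integer a ≥ 4 in order until the claim fails.
For a = 4, 5, 6, 7, 8, 9, 10, 11 the conclusion holds.
a = 12: σ(12) = 28; 28 ≥ 132/5.
So a = 12 is the smallest counterexample.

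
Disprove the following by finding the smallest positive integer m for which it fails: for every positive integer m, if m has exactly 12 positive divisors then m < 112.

m = 60: τ(60) = 12; 60 < 112.
m = 72: τ(72) = 12; 72 < 112.
m = 84: τ(84) = 12; 84 < 112.
m = 90: τ(90) = 12; 90 < 112.
m = 96: τ(96) = 12; 96 < 112.
m = 108: τ(108) = 12; 108 < 112.
m = 126: τ(126) = 12; 126 ≥ 112.
Thus m = 126 disproves the claim, and no smaller m works.

m = 126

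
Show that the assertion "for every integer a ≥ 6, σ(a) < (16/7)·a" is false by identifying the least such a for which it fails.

a = 12

A counterexample is any integer a ≥ 6 such that the claim fails; we check each in order.
The first 6 eligible values, up to a = 11, all satisfy the conclusion.
a = 12: σ(12) = 28; 28 ≥ 192/7.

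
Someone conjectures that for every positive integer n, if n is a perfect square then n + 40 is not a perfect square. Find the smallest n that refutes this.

n = 9

Check each positive integer n in order until n is a perfect square but n + 40 is a perfect square.
For n = 1, 4 the conclusion holds.
n = 9: 9 = 3² and 9 + 40 = 49 = 7².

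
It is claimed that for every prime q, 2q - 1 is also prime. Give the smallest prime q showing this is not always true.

q = 2: 2q - 1 = 3, prime.
q = 3: 2q - 1 = 5, prime.
q = 5: 2q - 1 = 9 = 3 × 3, not prime.
So q = 5 is the smallest counterexample.

q = 5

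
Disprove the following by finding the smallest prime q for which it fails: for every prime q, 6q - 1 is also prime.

q = 2: 6q - 1 = 11, prime.
q = 3: 6q - 1 = 17, prime.
q = 5: 6q - 1 = 29, prime.
q = 7: 6q - 1 = 41, prime.
q = 11: 6q - 1 = 65 = 5 × 13, not prime.
Thus q = 11 disproves the claim, and no smaller q works.

q = 11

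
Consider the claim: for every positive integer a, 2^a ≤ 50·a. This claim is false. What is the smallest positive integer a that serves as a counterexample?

a = 9

For a = 1, 2, 3, 4, 5, 6, 7, 8 the conclusion holds.
a = 9: 2^a = 512 and 50·a = 450, so 512 > 450.
Hence a = 9 is a counterexample.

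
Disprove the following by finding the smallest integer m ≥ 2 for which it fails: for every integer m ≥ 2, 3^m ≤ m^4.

Check each integer m ≥ 2 in order until 3^m > m^4.
m = 2: 3^m = 9 and m^4 = 16, so 9 ≤ 16.
m = 3: 3^m = 27 and m^4 = 81, so 27 ≤ 81.
m = 4: 3^m = 81 and m^4 = 256, so 81 ≤ 256.
m = 5: 3^m = 243 and m^4 = 625, so 243 ≤ 625.
m = 6: 3^m = 729 and m^4 = 1296, so 729 ≤ 1296.
m = 7: 3^m = 2187 and m^4 = 2401, so 2187 ≤ 2401.
m = 8: 3^m = 6561 and m^4 = 4096, so 6561 > 4096.
Hence m = 8 is a counterexample.

m = 8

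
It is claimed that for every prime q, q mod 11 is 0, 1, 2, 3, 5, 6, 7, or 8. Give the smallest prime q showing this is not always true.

We need the least prime q for which the claim fails.
For q = 2, 3, 5, 7, 11, 13, 17, 19, 23, 29 the conclusion holds.
q = 31: 31 mod 11 = 9 — not in {0, 1, 2, 3, 5, 6, 7, 8}.
So q = 31 is the smallest counterexample.

q = 31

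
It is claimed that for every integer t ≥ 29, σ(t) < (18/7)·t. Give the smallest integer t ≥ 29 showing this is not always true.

t = 48

For t = 29, 30, 31, 32, …, 45, 46, 47 the conclusion holds.
t = 48: σ(48) = 124; 124 ≥ 864/7.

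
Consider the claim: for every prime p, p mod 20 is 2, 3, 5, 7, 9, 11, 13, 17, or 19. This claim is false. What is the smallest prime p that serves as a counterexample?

For p = 2, 3, 5, 7, …, 29, 31, 37 the conclusion holds.
p = 41: 41 mod 20 = 1 — not in {2, 3, 5, 7, 9, 11, 13, 17, 19}.
Hence p = 41 is a counterexample.

p = 41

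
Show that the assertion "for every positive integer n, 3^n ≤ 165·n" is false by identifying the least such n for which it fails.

For n = 1, 2, 3, 4, 5, 6 the conclusion holds.
n = 7: 3^n = 2187 and 165·n = 1155, so 2187 > 1155.
Thus n = 7 disproves the claim, and no smaller n works.

n = 7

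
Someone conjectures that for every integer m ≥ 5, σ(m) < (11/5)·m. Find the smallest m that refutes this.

We need the least integer m ≥ 5 for which the claim fails.
For m = 5, 6, 7, 8, 9, 10, 11 the conclusion holds.
m = 12: σ(12) = 28; 28 ≥ 132/5.

m = 12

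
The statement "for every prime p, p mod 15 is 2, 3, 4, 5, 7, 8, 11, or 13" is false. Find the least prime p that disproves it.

p = 29

The first 9 eligible values, up to p = 23, all satisfy the conclusion.
p = 29: 29 mod 15 = 14 — not in {2, 3, 4, 5, 7, 8, 11, 13}.
Thus p = 29 disproves the claim, and no smaller p works.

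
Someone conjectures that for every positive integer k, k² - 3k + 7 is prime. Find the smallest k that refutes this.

We need the least positive integer k for which k² - 3k + 7 is not prime.
For k = 1, 2, 3, 4, 5 the conclusion holds.
k = 6: k² - 3k + 7 = 25 = 5 × 5, composite.

k = 6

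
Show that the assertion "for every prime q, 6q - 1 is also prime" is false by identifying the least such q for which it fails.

We need the least prime q for which 6q - 1 is not prime.
q = 2: 6q - 1 = 11, prime.
q = 3: 6q - 1 = 17, prime.
q = 5: 6q - 1 = 29, prime.
q = 7: 6q - 1 = 41, prime.
q = 11: 6q - 1 = 65 = 5 × 13, not prime.
Thus q = 11 disproves the claim, and no smaller q works.

q = 11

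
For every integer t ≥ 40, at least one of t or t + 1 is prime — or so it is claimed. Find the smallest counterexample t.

t = 44

A counterexample is any integer t ≥ 40 such that t, t + 1 are both composite; we check each in order.
The first 4 eligible values, up to t = 43, all satisfy the conclusion.
t = 44: 44 = 2 × 22; 45 = 3 × 15 — both composite.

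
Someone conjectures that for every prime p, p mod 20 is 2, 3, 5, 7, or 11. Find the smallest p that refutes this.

p = 13

A counterexample is any prime p such that the claim fails; we check each in order.
The first 5 eligible values, up to p = 11, all satisfy the conclusion.
p = 13: 13 mod 20 = 13 — not in {2, 3, 5, 7, 11}.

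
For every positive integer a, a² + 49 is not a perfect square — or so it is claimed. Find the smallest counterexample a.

a = 24

We need the least positive integer a for which a² + 49 is a perfect square.
For a = 1, 2, 3, 4, …, 21, 22, 23 the conclusion holds.
a = 24: 24² + 49 = 625 = 25², a perfect square.
Hence a = 24 is a counterexample.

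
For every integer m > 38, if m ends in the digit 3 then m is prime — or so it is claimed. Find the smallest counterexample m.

m = 63

For m = 43, 53 the conclusion holds.
m = 63: 63 ends in 3; 63 = 3 × 21, composite.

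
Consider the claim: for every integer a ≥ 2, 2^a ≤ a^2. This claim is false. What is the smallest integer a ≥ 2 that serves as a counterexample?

a = 5

For a = 2, 3, 4 the conclusion holds.
a = 5: 2^a = 32 and a^2 = 25, so 32 > 25.
Thus a = 5 disproves the claim, and no smaller a works.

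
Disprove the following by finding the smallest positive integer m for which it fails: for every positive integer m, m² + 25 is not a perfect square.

m = 12

The first 11 eligible values, up to m = 11, all satisfy the conclusion.
m = 12: 12² + 25 = 169 = 13², a perfect square.
Thus m = 12 disproves the claim, and no smaller m works.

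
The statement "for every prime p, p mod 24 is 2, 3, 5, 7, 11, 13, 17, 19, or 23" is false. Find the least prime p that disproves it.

p = 73

We need the least prime p for which the claim fails.
For p = 2, 3, 5, 7, …, 61, 67, 71 the conclusion holds.
p = 73: 73 mod 24 = 1 — not in {2, 3, 5, 7, 11, 13, 17, 19, 23}.
Thus p = 73 disproves the claim, and no smaller p works.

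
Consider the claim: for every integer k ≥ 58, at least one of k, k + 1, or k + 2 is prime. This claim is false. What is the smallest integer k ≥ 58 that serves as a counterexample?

A counterexample is any integer k ≥ 58 such that k, k + 1, k + 2 are all composite; we check each in order.
The first 4 eligible values, up to k = 61, all satisfy the conclusion.
k = 62: 62 = 2 × 31; 63 = 3 × 21; 64 = 2 × 32 — all composite.

k = 62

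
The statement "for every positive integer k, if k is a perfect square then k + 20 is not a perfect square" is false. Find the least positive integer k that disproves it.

We need the least positive integer k for which k is a perfect square but k + 20 is a perfect square.
k = 1: 1 + 20 = 21, not a perfect square.
k = 4: 4 + 20 = 24, not a perfect square.
k = 9: 9 + 20 = 29, not a perfect square.
k = 16: 16 = 4² and 16 + 20 = 36 = 6².

k = 16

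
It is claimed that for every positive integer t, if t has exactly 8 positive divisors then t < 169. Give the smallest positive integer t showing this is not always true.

t = 170

The first 23 eligible values, up to t = 165, all satisfy the conclusion.
t = 170: τ(170) = 8; 170 ≥ 169.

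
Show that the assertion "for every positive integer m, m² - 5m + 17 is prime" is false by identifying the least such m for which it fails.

m = 13

A counterexample is any positive integer m such that m² - 5m + 17 is not prime; we check each in order.
The first 12 eligible values, up to m = 12, all satisfy the conclusion.
m = 13: m² - 5m + 17 = 121 = 11 × 11, composite.
Thus m = 13 disproves the claim, and no smaller m works.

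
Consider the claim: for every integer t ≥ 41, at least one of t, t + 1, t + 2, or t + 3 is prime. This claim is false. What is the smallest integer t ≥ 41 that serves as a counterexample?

A counterexample is any integer t ≥ 41 such that t, t + 1, t + 2, t + 3 are all composite; we check each in order.
The first 7 eligible values, up to t = 47, all satisfy the conclusion.
t = 48: 48 = 2 × 24; 49 = 7 × 7; 50 = 2 × 25; 51 = 3 × 17 — all composite.

t = 48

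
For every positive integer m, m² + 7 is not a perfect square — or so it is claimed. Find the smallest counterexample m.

m = 3

For m = 1, 2 the conclusion holds.
m = 3: 3² + 7 = 16 = 4², a perfect square.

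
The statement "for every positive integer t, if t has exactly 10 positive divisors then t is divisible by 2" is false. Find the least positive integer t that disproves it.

t = 405

We need the least positive integer t for which t has exactly 10 positive divisors but t is not divisible by 2.
The first 9 eligible values, up to t = 368, all satisfy the conclusion.
t = 405: τ(405) = 10; 405 mod 2 = 1.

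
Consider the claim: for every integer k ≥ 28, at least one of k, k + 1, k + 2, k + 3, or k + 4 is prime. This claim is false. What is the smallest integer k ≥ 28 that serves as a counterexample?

Check each integer k ≥ 28 in order until k, k + 1, k + 2, k + 3, k + 4 are all composite.
For k = 28, 29, 30, 31 the conclusion holds.
k = 32: 32 = 2 × 16; 33 = 3 × 11; 34 = 2 × 17; 35 = 5 × 7; 36 = 2 × 18 — all composite.

k = 32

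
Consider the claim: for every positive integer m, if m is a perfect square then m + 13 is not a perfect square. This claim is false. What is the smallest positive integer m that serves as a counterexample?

m = 36

A counterexample is any positive integer m such that m is a perfect square but m + 13 is a perfect square; we check each in order.
m = 1: 1 + 13 = 14, not a perfect square.
m = 4: 4 + 13 = 17, not a perfect square.
m = 9: 9 + 13 = 22, not a perfect square.
m = 16: 16 + 13 = 29, not a perfect square.
m = 25: 25 + 13 = 38, not a perfect square.
m = 36: 36 = 6² and 36 + 13 = 49 = 7².
Hence m = 36 is a counterexample.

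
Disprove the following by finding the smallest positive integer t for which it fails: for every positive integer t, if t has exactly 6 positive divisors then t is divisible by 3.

Check each positive integer t in order until t has exactly 6 positive divisors but t is not divisible by 3.
For t = 12, 18 the conclusion holds.
t = 20: τ(20) = 6; 20 mod 3 = 2.
So t = 20 is the smallest counterexample.

t = 20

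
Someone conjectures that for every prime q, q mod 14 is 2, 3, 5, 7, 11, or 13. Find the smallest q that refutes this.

A counterexample is any prime q such that the claim fails; we check each in order.
For q = 2, 3, 5, 7, 11, 13, 17, 19 the conclusion holds.
q = 23: 23 mod 14 = 9 — not in {2, 3, 5, 7, 11, 13}.
Hence q = 23 is a counterexample.

q = 23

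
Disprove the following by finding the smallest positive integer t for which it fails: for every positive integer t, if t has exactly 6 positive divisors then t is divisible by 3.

We need the least positive integer t for which t has exactly 6 positive divisors but t is not divisible by 3.
For t = 12, 18 the conclusion holds.
t = 20: τ(20) = 6; 20 mod 3 = 2.

t = 20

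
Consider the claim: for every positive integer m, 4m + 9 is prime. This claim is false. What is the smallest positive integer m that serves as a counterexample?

m = 3

For m = 1, 2 the conclusion holds.
m = 3: 4m + 9 = 21 = 3 × 7, composite.
Hence m = 3 is a counterexample.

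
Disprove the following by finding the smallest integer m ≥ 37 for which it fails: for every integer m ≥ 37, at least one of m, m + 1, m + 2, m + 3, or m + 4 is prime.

m = 48

Check each integer m ≥ 37 in order until m, m + 1, m + 2, m + 3, m + 4 are all composite.
The first 11 eligible values, up to m = 47, all satisfy the conclusion.
m = 48: 48 = 2 × 24; 49 = 7 × 7; 50 = 2 × 25; 51 = 3 × 17; 52 = 2 × 26 — all composite.
Hence m = 48 is a counterexample.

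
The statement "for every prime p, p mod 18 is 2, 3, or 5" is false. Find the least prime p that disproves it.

p = 7

Check each prime p in order until the claim fails.
For p = 2, 3, 5 the conclusion holds.
p = 7: 7 mod 18 = 7 — not in {2, 3, 5}.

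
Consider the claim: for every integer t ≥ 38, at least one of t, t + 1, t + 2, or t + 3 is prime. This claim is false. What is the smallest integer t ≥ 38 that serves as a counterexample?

t = 48

We need the least integer t ≥ 38 for which t, t + 1, t + 2, t + 3 are all composite.
For t = 38, 39, 40, 41, 42, 43, 44, 45, 46, 47 the conclusion holds.
t = 48: 48 = 2 × 24; 49 = 7 × 7; 50 = 2 × 25; 51 = 3 × 17 — all composite.
Hence t = 48 is a counterexample.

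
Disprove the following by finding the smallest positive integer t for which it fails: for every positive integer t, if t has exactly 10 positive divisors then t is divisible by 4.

Check each positive integer t in order until t has exactly 10 positive divisors but t is not divisible by 4.
t = 48: τ(48) = 10; 48 mod 4 = 0.
t = 80: τ(80) = 10; 80 mod 4 = 0.
t = 112: τ(112) = 10; 112 mod 4 = 0.
t = 162: τ(162) = 10; 162 mod 4 = 2.
Hence t = 162 is a counterexample.

t = 162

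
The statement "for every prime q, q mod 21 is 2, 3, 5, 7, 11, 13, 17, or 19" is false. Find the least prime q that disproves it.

Check each prime q in order until the claim fails.
For q = 2, 3, 5, 7, 11, 13, 17, 19, 23 the conclusion holds.
q = 29: 29 mod 21 = 8 — not in {2, 3, 5, 7, 11, 13, 17, 19}.

q = 29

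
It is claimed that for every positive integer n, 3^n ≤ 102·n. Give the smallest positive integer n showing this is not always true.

For n = 1, 2, 3, 4, 5 the conclusion holds.
n = 6: 3^n = 729 and 102·n = 612, so 729 > 612.

n = 6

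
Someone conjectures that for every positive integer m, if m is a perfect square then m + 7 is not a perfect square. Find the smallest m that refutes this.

m = 9

We need the least positive integer m for which m is a perfect square but m + 7 is a perfect square.
For m = 1, 4 the conclusion holds.
m = 9: 9 = 3² and 9 + 7 = 16 = 4².
Thus m = 9 disproves the claim, and no smaller m works.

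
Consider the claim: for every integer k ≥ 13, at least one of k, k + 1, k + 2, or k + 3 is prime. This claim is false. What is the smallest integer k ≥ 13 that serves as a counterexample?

Check each integer k ≥ 13 in order until k, k + 1, k + 2, k + 3 are all composite.
The first 11 eligible values, up to k = 23, all satisfy the conclusion.
k = 24: 24 = 2 × 12; 25 = 5 × 5; 26 = 2 × 13; 27 = 3 × 9 — all composite.
Hence k = 24 is a counterexample.

k = 24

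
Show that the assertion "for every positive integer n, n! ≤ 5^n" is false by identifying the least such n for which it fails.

n = 12

A counterexample is any positive integer n such that n! > 5^n; we check each in order.
For n = 1, 2, 3, 4, …, 9, 10, 11 the conclusion holds.
n = 12: n! = 479001600 and 5^n = 244140625, so 479001600 > 244140625.
So n = 12 is the smallest counterexample.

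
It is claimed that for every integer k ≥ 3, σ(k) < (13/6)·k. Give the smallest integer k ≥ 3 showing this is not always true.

A counterexample is any integer k ≥ 3 such that the claim fails; we check each in order.
The first 9 eligible values, up to k = 11, all satisfy the conclusion.
k = 12: σ(12) = 28; 28 ≥ 26.

k = 12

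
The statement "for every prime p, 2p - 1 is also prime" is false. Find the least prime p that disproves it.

p = 5

p = 2: 2p - 1 = 3, prime.
p = 3: 2p - 1 = 5, prime.
p = 5: 2p - 1 = 9 = 3 × 3, not prime.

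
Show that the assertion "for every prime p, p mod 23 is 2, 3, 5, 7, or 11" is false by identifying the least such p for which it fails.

A counterexample is any prime p such that the claim fails; we check each in order.
For p = 2, 3, 5, 7, 11 the conclusion holds.
p = 13: 13 mod 23 = 13 — not in {2, 3, 5, 7, 11}.

p = 13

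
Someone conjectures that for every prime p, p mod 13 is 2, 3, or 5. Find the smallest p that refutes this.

p = 7

We need the least prime p for which the claim fails.
p = 2: 2 mod 13 = 2.
p = 3: 3 mod 13 = 3.
p = 5: 5 mod 13 = 5.
p = 7: 7 mod 13 = 7 — not in {2, 3, 5}.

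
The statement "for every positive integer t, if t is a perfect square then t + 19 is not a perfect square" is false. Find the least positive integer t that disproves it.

t = 1: 1 + 19 = 20, not a perfect square.
t = 4: 4 + 19 = 23, not a perfect square.
t = 9: 9 + 19 = 28, not a perfect square.
t = 16: 16 + 19 = 35, not a perfect square.
t = 25: 25 + 19 = 44, not a perfect square.
t = 36: 36 + 19 = 55, not a perfect square.
t = 49: 49 + 19 = 68, not a perfect square.
t = 64: 64 + 19 = 83, not a perfect square.
t = 81: 81 = 9² and 81 + 19 = 100 = 10².
Thus t = 81 disproves the claim, and no smaller t works.

t = 81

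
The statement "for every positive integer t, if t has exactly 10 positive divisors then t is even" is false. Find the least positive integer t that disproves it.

t = 405

A counterexample is any positive integer t such that t has exactly 10 positive divisors but t is odd; we check each in order.
The first 9 eligible values, up to t = 368, all satisfy the conclusion.
t = 405: divisors of 405: 10 divisors; 405 is odd.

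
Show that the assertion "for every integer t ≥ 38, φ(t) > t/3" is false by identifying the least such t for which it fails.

We need the least integer t ≥ 38 for which the claim fails.
t = 38: φ(38) = 18 and 38/3 = 38/3, so φ(38) > 38/3.
t = 39: φ(39) = 24 and 39/3 = 13, so φ(39) > 39/3.
t = 40: φ(40) = 16 and 40/3 = 40/3, so φ(40) > 40/3.
t = 41: φ(41) = 40 and 41/3 = 41/3, so φ(41) > 41/3.
t = 42: φ(42) = 12 and 42/3 = 14, so φ(42) ≤ 42/3.

t = 42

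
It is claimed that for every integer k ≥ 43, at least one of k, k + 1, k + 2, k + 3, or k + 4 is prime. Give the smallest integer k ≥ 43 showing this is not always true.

k = 43: 43 is prime.
k = 44: 47 is prime.
k = 45: 47 is prime.
k = 46: 47 is prime.
k = 47: 47 is prime.
k = 48: 48 = 2 × 24; 49 = 7 × 7; 50 = 2 × 25; 51 = 3 × 17; 52 = 2 × 26 — all composite.
Hence k = 48 is a counterexample.

k = 48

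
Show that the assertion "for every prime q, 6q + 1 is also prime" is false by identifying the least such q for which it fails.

Check each prime q in order until 6q + 1 is not prime.
For q = 2, 3, 5, 7, 11, 13, 17 the conclusion holds.
q = 19: 6q + 1 = 115 = 5 × 23, not prime.
Thus q = 19 disproves the claim, and no smaller q works.

q = 19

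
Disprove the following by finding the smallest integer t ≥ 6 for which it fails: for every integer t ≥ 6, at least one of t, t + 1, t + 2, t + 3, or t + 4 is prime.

t = 24

Check each integer t ≥ 6 in order until t, t + 1, t + 2, t + 3, t + 4 are all composite.
For t = 6, 7, 8, 9, …, 21, 22, 23 the conclusion holds.
t = 24: 24 = 2 × 12; 25 = 5 × 5; 26 = 2 × 13; 27 = 3 × 9; 28 = 2 × 14 — all composite.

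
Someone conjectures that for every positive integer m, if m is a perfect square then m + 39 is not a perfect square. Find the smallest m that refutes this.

m = 25

The first 4 eligible values, up to m = 16, all satisfy the conclusion.
m = 25: 25 = 5² and 25 + 39 = 64 = 8².
Thus m = 25 disproves the claim, and no smaller m works.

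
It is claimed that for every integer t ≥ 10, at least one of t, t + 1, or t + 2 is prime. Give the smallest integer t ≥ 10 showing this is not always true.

t = 14

Check each integer t ≥ 10 in order until t, t + 1, t + 2 are all composite.
t = 10: 11 is prime.
t = 11: 11 is prime.
t = 12: 13 is prime.
t = 13: 13 is prime.
t = 14: 14 = 2 × 7; 15 = 3 × 5; 16 = 2 × 8 — all composite.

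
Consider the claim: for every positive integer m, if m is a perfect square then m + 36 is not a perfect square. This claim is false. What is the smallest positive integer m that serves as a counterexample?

m = 64

For m = 1, 4, 9, 16, 25, 36, 49 the conclusion holds.
m = 64: 64 = 8² and 64 + 36 = 100 = 10².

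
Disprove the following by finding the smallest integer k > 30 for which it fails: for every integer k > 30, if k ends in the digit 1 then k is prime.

A counterexample is any integer k > 30 such that k ends in the digit 1 but k is not prime; we check each in order.
For k = 31, 41 the conclusion holds.
k = 51: 51 ends in 1; 51 = 3 × 17, composite.
So k = 51 is the smallest counterexample.

k = 51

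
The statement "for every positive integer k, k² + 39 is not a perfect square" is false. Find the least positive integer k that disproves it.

For k = 1, 2, 3, 4 the conclusion holds.
k = 5: 5² + 39 = 64 = 8², a perfect square.

k = 5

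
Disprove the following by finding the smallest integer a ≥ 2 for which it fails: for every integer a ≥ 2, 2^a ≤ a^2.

a = 5

Check each integer a ≥ 2 in order until 2^a > a^2.
For a = 2, 3, 4 the conclusion holds.
a = 5: 2^a = 32 and a^2 = 25, so 32 > 25.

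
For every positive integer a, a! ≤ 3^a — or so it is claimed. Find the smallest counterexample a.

a = 1: a! = 1 and 3^a = 3, so 1 ≤ 3.
a = 2: a! = 2 and 3^a = 9, so 2 ≤ 9.
a = 3: a! = 6 and 3^a = 27, so 6 ≤ 27.
a = 4: a! = 24 and 3^a = 81, so 24 ≤ 81.
a = 5: a! = 120 and 3^a = 243, so 120 ≤ 243.
a = 6: a! = 720 and 3^a = 729, so 720 ≤ 729.
a = 7: a! = 5040 and 3^a = 2187, so 5040 > 2187.
So a = 7 is the smallest counterexample.

a = 7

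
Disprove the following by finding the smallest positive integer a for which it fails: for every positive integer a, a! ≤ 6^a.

a = 14

The first 13 eligible values, up to a = 13, all satisfy the conclusion.
a = 14: a! = 87178291200 and 6^a = 78364164096, so 87178291200 > 78364164096.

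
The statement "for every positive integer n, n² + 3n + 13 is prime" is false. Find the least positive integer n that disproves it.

n = 9

Check each positive integer n in order until n² + 3n + 13 is not prime.
The first 8 eligible values, up to n = 8, all satisfy the conclusion.
n = 9: n² + 3n + 13 = 121 = 11 × 11, composite.
Hence n = 9 is a counterexample.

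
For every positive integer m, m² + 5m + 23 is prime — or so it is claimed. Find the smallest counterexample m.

Check each positive integer m in order until m² + 5m + 23 is not prime.
The first 13 eligible values, up to m = 13, all satisfy the conclusion.
m = 14: m² + 5m + 23 = 289 = 17 × 17, composite.

m = 14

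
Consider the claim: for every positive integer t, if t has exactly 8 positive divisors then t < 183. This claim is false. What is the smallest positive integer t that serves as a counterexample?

A counterexample is any positive integer t such that t has exactly 8 positive divisors but the claim fails; we check each in order.
The first 26 eligible values, up to t = 182, all satisfy the conclusion.
t = 184: τ(184) = 8; 184 ≥ 183.

t = 184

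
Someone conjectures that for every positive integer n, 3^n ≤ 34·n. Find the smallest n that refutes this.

n = 5

We need the least positive integer n for which 3^n > 34·n.
n = 1: 3^n = 3 and 34·n = 34, so 3 ≤ 34.
n = 2: 3^n = 9 and 34·n = 68, so 9 ≤ 68.
n = 3: 3^n = 27 and 34·n = 102, so 27 ≤ 102.
n = 4: 3^n = 81 and 34·n = 136, so 81 ≤ 136.
n = 5: 3^n = 243 and 34·n = 170, so 243 > 170.
Thus n = 5 disproves the claim, and no smaller n works.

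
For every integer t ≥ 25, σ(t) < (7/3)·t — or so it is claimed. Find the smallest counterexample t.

t = 30

Check each integer t ≥ 25 in order until the claim fails.
The first 5 eligible values, up to t = 29, all satisfy the conclusion.
t = 30: σ(30) = 72; 72 ≥ 70.
Thus t = 30 disproves the claim, and no smaller t works.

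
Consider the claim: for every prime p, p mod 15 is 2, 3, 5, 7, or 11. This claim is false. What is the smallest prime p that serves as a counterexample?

A counterexample is any prime p such that the claim fails; we check each in order.
The first 5 eligible values, up to p = 11, all satisfy the conclusion.
p = 13: 13 mod 15 = 13 — not in {2, 3, 5, 7, 11}.

p = 13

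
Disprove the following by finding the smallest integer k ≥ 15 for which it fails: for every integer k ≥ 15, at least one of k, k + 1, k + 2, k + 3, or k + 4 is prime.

k = 24

For k = 15, 16, 17, 18, 19, 20, 21, 22, 23 the conclusion holds.
k = 24: 24 = 2 × 12; 25 = 5 × 5; 26 = 2 × 13; 27 = 3 × 9; 28 = 2 × 14 — all composite.
So k = 24 is the smallest counterexample.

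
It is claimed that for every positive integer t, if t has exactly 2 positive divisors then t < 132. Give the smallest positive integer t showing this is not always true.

t = 137

A counterexample is any positive integer t such that t has exactly 2 positive divisors but the claim fails; we check each in order.
The first 32 eligible values, up to t = 131, all satisfy the conclusion.
t = 137: τ(137) = 2; 137 ≥ 132.
Thus t = 137 disproves the claim, and no smaller t works.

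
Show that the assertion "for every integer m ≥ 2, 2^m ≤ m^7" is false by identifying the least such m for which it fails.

m = 37

We need the least integer m ≥ 2 for which 2^m > m^7.
For m = 2, 3, 4, 5, …, 34, 35, 36 the conclusion holds.
m = 37: 2^m = 137438953472 and m^7 = 94931877133, so 137438953472 > 94931877133.
So m = 37 is the smallest counterexample.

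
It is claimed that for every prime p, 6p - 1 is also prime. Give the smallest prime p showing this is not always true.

p = 11

A counterexample is any prime p such that 6p - 1 is not prime; we check each in order.
For p = 2, 3, 5, 7 the conclusion holds.
p = 11: 6p - 1 = 65 = 5 × 13, not prime.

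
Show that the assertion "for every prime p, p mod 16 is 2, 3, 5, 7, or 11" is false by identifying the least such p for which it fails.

p = 13

Check each prime p in order until the claim fails.
The first 5 eligible values, up to p = 11, all satisfy the conclusion.
p = 13: 13 mod 16 = 13 — not in {2, 3, 5, 7, 11}.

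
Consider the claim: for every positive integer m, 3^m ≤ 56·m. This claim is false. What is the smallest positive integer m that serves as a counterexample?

m = 6

A counterexample is any positive integer m such that 3^m > 56·m; we check each in order.
For m = 1, 2, 3, 4, 5 the conclusion holds.
m = 6: 3^m = 729 and 56·m = 336, so 729 > 336.
Hence m = 6 is a counterexample.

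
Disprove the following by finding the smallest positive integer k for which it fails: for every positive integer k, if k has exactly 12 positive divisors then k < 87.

k = 90

k = 60: τ(60) = 12; 60 < 87.
k = 72: τ(72) = 12; 72 < 87.
k = 84: τ(84) = 12; 84 < 87.
k = 90: τ(90) = 12; 90 ≥ 87.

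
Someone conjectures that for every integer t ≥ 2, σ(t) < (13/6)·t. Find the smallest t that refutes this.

t = 12

The first 10 eligible values, up to t = 11, all satisfy the conclusion.
t = 12: σ(12) = 28; 28 ≥ 26.
Thus t = 12 disproves the claim, and no smaller t works.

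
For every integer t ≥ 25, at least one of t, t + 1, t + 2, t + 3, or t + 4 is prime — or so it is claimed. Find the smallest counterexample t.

t = 32

We need the least integer t ≥ 25 for which t, t + 1, t + 2, t + 3, t + 4 are all composite.
The first 7 eligible values, up to t = 31, all satisfy the conclusion.
t = 32: 32 = 2 × 16; 33 = 3 × 11; 34 = 2 × 17; 35 = 5 × 7; 36 = 2 × 18 — all composite.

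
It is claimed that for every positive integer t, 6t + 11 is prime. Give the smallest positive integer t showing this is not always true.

For t = 1, 2, 3 the conclusion holds.
t = 4: 6t + 11 = 35 = 5 × 7, composite.

t = 4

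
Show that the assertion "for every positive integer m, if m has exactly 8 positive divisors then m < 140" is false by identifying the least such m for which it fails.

m = 152

Check each positive integer m in order until m has exactly 8 positive divisors but the claim fails.
For m = 24, 30, 40, 42, …, 135, 136, 138 the conclusion holds.
m = 152: τ(152) = 8; 152 ≥ 140.
Thus m = 152 disproves the claim, and no smaller m works.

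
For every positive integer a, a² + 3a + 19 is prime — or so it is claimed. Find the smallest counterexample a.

a = 15

Check each positive integer a in order until a² + 3a + 19 is not prime.
The first 14 eligible values, up to a = 14, all satisfy the conclusion.
a = 15: a² + 3a + 19 = 289 = 17 × 17, composite.
So a = 15 is the smallest counterexample.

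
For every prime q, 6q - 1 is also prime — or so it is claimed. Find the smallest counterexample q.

q = 11

For q = 2, 3, 5, 7 the conclusion holds.
q = 11: 6q - 1 = 65 = 5 × 13, not prime.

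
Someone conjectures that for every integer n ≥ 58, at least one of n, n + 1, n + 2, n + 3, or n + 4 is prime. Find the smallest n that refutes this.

A counterexample is any integer n ≥ 58 such that n, n + 1, n + 2, n + 3, n + 4 are all composite; we check each in order.
The first 4 eligible values, up to n = 61, all satisfy the conclusion.
n = 62: 62 = 2 × 31; 63 = 3 × 21; 64 = 2 × 32; 65 = 5 × 13; 66 = 2 × 33 — all composite.
Thus n = 62 disproves the claim, and no smaller n works.

n = 62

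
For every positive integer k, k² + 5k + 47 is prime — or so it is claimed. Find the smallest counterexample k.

A counterexample is any positive integer k such that k² + 5k + 47 is not prime; we check each in order.
For k = 1, 2, 3, 4, …, 35, 36, 37 the conclusion holds.
k = 38: k² + 5k + 47 = 1681 = 41 × 41, composite.
Thus k = 38 disproves the claim, and no smaller k works.

k = 38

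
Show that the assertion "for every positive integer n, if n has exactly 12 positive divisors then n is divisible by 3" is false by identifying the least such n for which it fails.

We need the least positive integer n for which n has exactly 12 positive divisors but n is not divisible by 3.
For n = 60, 72, 84, 90, 96, 108, 126, 132 the conclusion holds.
n = 140: τ(140) = 12; 140 mod 3 = 2.
Thus n = 140 disproves the claim, and no smaller n works.

n = 140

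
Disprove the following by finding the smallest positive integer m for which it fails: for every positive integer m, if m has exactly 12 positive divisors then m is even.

m = 315

The first 24 eligible values, up to m = 308, all satisfy the conclusion.
m = 315: divisors of 315: 12 divisors; 315 is odd.
Hence m = 315 is a counterexample.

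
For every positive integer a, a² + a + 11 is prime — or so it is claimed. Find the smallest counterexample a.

a = 10

The first 9 eligible values, up to a = 9, all satisfy the conclusion.
a = 10: a² + a + 11 = 121 = 11 × 11, composite.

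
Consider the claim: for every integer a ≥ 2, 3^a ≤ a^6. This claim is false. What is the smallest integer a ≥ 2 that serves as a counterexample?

a = 15

For a = 2, 3, 4, 5, …, 12, 13, 14 the conclusion holds.
a = 15: 3^a = 14348907 and a^6 = 11390625, so 14348907 > 11390625.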